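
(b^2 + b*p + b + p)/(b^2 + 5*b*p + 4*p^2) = (b + 1)/(b + 4*p)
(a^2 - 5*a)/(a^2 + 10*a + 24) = a*(a - 5)/(a^2 + 10*a + 24)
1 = 1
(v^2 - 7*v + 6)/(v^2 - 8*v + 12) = (v - 1)/(v - 2)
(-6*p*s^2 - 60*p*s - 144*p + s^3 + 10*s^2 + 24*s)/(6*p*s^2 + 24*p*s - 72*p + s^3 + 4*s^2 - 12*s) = (-6*p*s - 24*p + s^2 + 4*s)/(6*p*s - 12*p + s^2 - 2*s)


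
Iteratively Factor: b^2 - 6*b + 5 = (b - 5)*(b - 1)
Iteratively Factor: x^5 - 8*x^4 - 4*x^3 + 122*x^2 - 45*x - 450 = (x + 3)*(x^4 - 11*x^3 + 29*x^2 + 35*x - 150) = (x - 5)*(x + 3)*(x^3 - 6*x^2 - x + 30) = (x - 5)^2*(x + 3)*(x^2 - x - 6) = (x - 5)^2*(x + 2)*(x + 3)*(x - 3)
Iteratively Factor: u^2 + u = (u)*(u + 1)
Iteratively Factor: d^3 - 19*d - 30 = (d + 3)*(d^2 - 3*d - 10) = (d - 5)*(d + 3)*(d + 2)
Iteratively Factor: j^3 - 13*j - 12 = (j + 3)*(j^2 - 3*j - 4) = (j - 4)*(j + 3)*(j + 1)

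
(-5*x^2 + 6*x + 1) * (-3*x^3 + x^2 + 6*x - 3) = 15*x^5 - 23*x^4 - 27*x^3 + 52*x^2 - 12*x - 3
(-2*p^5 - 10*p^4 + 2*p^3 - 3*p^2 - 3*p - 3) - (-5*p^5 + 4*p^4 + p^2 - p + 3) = 3*p^5 - 14*p^4 + 2*p^3 - 4*p^2 - 2*p - 6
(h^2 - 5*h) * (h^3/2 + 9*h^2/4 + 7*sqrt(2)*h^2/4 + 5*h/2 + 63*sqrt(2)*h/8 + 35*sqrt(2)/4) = h^5/2 - h^4/4 + 7*sqrt(2)*h^4/4 - 35*h^3/4 - 7*sqrt(2)*h^3/8 - 245*sqrt(2)*h^2/8 - 25*h^2/2 - 175*sqrt(2)*h/4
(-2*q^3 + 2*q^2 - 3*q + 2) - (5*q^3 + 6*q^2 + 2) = -7*q^3 - 4*q^2 - 3*q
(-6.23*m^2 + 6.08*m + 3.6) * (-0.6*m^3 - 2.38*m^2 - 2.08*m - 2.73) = 3.738*m^5 + 11.1794*m^4 - 3.672*m^3 - 4.2065*m^2 - 24.0864*m - 9.828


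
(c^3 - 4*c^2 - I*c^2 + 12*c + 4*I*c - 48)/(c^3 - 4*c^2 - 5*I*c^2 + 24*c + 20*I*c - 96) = (c - 4*I)/(c - 8*I)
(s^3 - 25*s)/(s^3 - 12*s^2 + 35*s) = (s + 5)/(s - 7)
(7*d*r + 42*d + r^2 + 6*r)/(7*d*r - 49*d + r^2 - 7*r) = (r + 6)/(r - 7)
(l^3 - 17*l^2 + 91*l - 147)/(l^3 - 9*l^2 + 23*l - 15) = (l^2 - 14*l + 49)/(l^2 - 6*l + 5)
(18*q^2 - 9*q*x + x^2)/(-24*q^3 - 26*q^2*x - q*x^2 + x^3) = (-3*q + x)/(4*q^2 + 5*q*x + x^2)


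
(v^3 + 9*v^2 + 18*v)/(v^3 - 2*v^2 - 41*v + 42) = v*(v + 3)/(v^2 - 8*v + 7)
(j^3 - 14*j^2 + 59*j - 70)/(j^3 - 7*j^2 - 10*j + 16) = (j^3 - 14*j^2 + 59*j - 70)/(j^3 - 7*j^2 - 10*j + 16)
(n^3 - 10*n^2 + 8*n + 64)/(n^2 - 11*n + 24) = (n^2 - 2*n - 8)/(n - 3)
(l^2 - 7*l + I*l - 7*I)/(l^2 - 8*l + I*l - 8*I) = (l - 7)/(l - 8)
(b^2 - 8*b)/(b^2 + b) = (b - 8)/(b + 1)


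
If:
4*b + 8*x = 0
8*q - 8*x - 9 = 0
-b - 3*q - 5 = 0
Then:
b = 67/4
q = -29/4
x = -67/8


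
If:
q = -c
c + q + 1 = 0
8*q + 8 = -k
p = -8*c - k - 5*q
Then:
No Solution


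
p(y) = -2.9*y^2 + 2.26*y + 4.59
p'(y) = 2.26 - 5.8*y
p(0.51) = 4.99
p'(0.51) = -0.70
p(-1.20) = -2.30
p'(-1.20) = 9.22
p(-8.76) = -237.75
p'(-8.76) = 53.07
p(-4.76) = -71.87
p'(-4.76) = 29.87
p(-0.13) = 4.25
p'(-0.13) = 3.01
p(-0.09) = 4.36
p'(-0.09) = 2.78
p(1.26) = 2.83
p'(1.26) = -5.05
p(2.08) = -3.26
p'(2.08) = -9.80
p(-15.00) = -681.81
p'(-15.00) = 89.26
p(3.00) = -14.73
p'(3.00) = -15.14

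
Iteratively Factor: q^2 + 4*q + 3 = (q + 3)*(q + 1)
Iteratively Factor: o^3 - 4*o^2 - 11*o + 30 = (o - 5)*(o^2 + o - 6) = (o - 5)*(o - 2)*(o + 3)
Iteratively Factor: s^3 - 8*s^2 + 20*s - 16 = (s - 4)*(s^2 - 4*s + 4) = (s - 4)*(s - 2)*(s - 2)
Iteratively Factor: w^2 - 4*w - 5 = (w + 1)*(w - 5)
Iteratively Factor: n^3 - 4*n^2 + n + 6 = (n + 1)*(n^2 - 5*n + 6) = (n - 3)*(n + 1)*(n - 2)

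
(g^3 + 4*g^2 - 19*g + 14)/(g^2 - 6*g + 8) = (g^2 + 6*g - 7)/(g - 4)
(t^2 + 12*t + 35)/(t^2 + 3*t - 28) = (t + 5)/(t - 4)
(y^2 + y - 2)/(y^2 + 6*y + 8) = (y - 1)/(y + 4)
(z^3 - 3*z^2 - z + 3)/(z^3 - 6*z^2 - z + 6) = (z - 3)/(z - 6)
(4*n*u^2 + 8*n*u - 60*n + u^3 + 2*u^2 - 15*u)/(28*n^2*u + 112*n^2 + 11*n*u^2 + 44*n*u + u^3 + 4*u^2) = (u^2 + 2*u - 15)/(7*n*u + 28*n + u^2 + 4*u)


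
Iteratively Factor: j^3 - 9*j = (j + 3)*(j^2 - 3*j) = j*(j + 3)*(j - 3)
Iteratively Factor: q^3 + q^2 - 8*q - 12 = (q + 2)*(q^2 - q - 6) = (q - 3)*(q + 2)*(q + 2)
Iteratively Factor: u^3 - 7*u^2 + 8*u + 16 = (u + 1)*(u^2 - 8*u + 16) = (u - 4)*(u + 1)*(u - 4)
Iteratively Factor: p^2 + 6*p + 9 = (p + 3)*(p + 3)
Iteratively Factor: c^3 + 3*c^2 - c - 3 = (c + 3)*(c^2 - 1) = (c + 1)*(c + 3)*(c - 1)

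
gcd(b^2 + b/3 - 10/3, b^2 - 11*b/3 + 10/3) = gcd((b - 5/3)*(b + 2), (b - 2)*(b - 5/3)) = b - 5/3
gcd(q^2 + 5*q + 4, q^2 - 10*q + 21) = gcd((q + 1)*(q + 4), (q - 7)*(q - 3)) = 1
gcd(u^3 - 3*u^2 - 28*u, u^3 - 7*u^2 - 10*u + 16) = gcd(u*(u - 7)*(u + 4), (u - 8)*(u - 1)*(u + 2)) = 1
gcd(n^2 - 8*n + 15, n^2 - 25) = n - 5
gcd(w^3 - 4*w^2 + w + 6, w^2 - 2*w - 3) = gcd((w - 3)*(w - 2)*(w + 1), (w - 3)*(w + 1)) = w^2 - 2*w - 3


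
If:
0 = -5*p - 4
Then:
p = -4/5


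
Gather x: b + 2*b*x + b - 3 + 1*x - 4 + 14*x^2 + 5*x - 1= 2*b + 14*x^2 + x*(2*b + 6) - 8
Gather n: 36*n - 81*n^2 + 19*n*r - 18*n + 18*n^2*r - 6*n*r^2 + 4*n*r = n^2*(18*r - 81) + n*(-6*r^2 + 23*r + 18)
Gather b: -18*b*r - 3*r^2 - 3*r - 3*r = -18*b*r - 3*r^2 - 6*r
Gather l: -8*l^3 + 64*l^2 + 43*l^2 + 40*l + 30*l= -8*l^3 + 107*l^2 + 70*l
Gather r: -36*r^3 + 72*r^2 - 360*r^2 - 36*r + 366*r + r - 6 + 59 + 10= -36*r^3 - 288*r^2 + 331*r + 63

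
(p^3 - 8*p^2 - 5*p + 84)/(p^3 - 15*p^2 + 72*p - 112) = (p + 3)/(p - 4)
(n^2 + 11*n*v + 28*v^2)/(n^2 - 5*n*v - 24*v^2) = (-n^2 - 11*n*v - 28*v^2)/(-n^2 + 5*n*v + 24*v^2)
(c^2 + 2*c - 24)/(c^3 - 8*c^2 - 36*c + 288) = (c - 4)/(c^2 - 14*c + 48)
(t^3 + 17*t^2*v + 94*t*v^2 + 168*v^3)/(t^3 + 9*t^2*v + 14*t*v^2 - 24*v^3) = (t + 7*v)/(t - v)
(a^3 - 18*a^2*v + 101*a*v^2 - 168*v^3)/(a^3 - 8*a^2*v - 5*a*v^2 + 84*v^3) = (-a^2 + 11*a*v - 24*v^2)/(-a^2 + a*v + 12*v^2)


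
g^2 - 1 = (g - 1)*(g + 1)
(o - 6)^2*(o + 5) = o^3 - 7*o^2 - 24*o + 180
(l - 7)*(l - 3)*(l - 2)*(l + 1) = l^4 - 11*l^3 + 29*l^2 - l - 42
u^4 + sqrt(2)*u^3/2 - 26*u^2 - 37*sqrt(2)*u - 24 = (u - 4*sqrt(2))*(u + sqrt(2)/2)*(u + sqrt(2))*(u + 3*sqrt(2))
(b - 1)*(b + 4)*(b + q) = b^3 + b^2*q + 3*b^2 + 3*b*q - 4*b - 4*q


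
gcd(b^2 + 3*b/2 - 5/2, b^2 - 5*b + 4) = b - 1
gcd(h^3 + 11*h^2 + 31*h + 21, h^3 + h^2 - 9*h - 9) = h^2 + 4*h + 3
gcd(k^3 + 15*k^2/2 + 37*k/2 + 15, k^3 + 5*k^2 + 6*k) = k^2 + 5*k + 6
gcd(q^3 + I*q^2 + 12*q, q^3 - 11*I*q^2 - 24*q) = q^2 - 3*I*q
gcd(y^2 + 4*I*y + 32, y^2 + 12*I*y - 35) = 1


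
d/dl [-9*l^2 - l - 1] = -18*l - 1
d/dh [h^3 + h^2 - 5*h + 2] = 3*h^2 + 2*h - 5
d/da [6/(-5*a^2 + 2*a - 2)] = 12*(5*a - 1)/(5*a^2 - 2*a + 2)^2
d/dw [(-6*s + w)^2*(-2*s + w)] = (6*s - w)*(10*s - 3*w)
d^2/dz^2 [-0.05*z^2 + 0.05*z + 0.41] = -0.100000000000000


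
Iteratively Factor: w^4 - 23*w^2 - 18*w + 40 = (w + 4)*(w^3 - 4*w^2 - 7*w + 10) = (w - 5)*(w + 4)*(w^2 + w - 2) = (w - 5)*(w + 2)*(w + 4)*(w - 1)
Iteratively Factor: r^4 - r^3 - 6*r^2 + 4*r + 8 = (r + 1)*(r^3 - 2*r^2 - 4*r + 8) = (r + 1)*(r + 2)*(r^2 - 4*r + 4) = (r - 2)*(r + 1)*(r + 2)*(r - 2)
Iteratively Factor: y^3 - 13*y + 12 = (y - 3)*(y^2 + 3*y - 4) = (y - 3)*(y + 4)*(y - 1)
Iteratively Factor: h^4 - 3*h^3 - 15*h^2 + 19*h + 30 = (h - 2)*(h^3 - h^2 - 17*h - 15) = (h - 5)*(h - 2)*(h^2 + 4*h + 3) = (h - 5)*(h - 2)*(h + 3)*(h + 1)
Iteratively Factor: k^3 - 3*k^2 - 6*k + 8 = (k - 4)*(k^2 + k - 2) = (k - 4)*(k - 1)*(k + 2)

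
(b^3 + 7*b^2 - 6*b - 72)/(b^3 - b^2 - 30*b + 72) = (b + 4)/(b - 4)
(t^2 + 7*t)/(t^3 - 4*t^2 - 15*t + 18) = t*(t + 7)/(t^3 - 4*t^2 - 15*t + 18)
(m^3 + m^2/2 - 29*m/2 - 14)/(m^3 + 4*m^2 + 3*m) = (m^2 - m/2 - 14)/(m*(m + 3))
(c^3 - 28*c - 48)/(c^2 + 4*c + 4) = (c^2 - 2*c - 24)/(c + 2)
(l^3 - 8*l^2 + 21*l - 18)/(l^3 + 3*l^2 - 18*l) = (l^2 - 5*l + 6)/(l*(l + 6))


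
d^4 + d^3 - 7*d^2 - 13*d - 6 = (d - 3)*(d + 1)^2*(d + 2)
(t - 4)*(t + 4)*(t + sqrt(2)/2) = t^3 + sqrt(2)*t^2/2 - 16*t - 8*sqrt(2)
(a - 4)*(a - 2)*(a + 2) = a^3 - 4*a^2 - 4*a + 16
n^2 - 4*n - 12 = (n - 6)*(n + 2)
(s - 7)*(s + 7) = s^2 - 49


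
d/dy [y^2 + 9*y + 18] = 2*y + 9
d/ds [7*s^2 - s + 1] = 14*s - 1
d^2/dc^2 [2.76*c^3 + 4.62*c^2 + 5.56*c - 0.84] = 16.56*c + 9.24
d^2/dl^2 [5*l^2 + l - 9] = 10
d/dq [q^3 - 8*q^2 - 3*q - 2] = 3*q^2 - 16*q - 3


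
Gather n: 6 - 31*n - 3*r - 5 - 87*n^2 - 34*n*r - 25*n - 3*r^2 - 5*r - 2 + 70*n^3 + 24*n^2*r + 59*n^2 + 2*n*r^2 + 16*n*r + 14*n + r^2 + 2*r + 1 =70*n^3 + n^2*(24*r - 28) + n*(2*r^2 - 18*r - 42) - 2*r^2 - 6*r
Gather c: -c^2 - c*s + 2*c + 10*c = -c^2 + c*(12 - s)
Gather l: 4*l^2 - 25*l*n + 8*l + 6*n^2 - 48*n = 4*l^2 + l*(8 - 25*n) + 6*n^2 - 48*n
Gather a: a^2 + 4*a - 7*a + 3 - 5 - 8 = a^2 - 3*a - 10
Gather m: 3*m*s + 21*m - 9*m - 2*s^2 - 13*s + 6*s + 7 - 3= m*(3*s + 12) - 2*s^2 - 7*s + 4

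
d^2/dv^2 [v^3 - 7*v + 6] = 6*v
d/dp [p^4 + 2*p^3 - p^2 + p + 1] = 4*p^3 + 6*p^2 - 2*p + 1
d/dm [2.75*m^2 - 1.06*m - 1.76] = 5.5*m - 1.06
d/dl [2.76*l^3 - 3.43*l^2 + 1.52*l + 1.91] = 8.28*l^2 - 6.86*l + 1.52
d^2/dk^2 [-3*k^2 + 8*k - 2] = -6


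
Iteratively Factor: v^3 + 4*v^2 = (v)*(v^2 + 4*v) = v^2*(v + 4)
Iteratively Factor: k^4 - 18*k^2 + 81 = (k - 3)*(k^3 + 3*k^2 - 9*k - 27) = (k - 3)*(k + 3)*(k^2 - 9) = (k - 3)^2*(k + 3)*(k + 3)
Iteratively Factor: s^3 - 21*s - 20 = (s + 4)*(s^2 - 4*s - 5) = (s + 1)*(s + 4)*(s - 5)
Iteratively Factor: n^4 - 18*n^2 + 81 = (n - 3)*(n^3 + 3*n^2 - 9*n - 27) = (n - 3)*(n + 3)*(n^2 - 9) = (n - 3)^2*(n + 3)*(n + 3)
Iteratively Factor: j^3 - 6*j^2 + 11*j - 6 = (j - 2)*(j^2 - 4*j + 3) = (j - 3)*(j - 2)*(j - 1)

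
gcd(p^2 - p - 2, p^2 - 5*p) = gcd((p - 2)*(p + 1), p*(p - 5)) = 1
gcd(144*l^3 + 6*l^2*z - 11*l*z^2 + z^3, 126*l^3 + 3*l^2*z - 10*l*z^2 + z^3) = -18*l^2 - 3*l*z + z^2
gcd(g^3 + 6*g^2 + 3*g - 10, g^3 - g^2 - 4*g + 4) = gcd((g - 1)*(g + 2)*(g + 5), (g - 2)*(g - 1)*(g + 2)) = g^2 + g - 2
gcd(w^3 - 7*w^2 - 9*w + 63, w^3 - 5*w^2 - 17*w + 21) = w^2 - 4*w - 21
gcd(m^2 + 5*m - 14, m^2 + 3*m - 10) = m - 2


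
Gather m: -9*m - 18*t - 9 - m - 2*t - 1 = -10*m - 20*t - 10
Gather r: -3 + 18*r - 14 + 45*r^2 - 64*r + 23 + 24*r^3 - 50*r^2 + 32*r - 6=24*r^3 - 5*r^2 - 14*r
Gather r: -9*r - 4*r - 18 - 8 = -13*r - 26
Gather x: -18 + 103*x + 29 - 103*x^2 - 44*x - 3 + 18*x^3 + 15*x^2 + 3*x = 18*x^3 - 88*x^2 + 62*x + 8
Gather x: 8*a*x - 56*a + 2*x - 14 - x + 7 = -56*a + x*(8*a + 1) - 7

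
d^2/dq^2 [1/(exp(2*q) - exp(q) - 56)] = ((1 - 4*exp(q))*(-exp(2*q) + exp(q) + 56) - 2*(2*exp(q) - 1)^2*exp(q))*exp(q)/(-exp(2*q) + exp(q) + 56)^3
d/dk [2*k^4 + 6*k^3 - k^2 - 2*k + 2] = 8*k^3 + 18*k^2 - 2*k - 2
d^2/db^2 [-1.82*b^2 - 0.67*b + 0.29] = -3.64000000000000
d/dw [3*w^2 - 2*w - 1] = 6*w - 2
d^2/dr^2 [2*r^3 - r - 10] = 12*r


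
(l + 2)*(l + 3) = l^2 + 5*l + 6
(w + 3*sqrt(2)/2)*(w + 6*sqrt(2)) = w^2 + 15*sqrt(2)*w/2 + 18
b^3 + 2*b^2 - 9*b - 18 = (b - 3)*(b + 2)*(b + 3)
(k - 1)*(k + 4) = k^2 + 3*k - 4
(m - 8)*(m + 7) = m^2 - m - 56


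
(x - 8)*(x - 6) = x^2 - 14*x + 48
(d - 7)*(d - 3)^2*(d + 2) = d^4 - 11*d^3 + 25*d^2 + 39*d - 126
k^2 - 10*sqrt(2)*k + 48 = (k - 6*sqrt(2))*(k - 4*sqrt(2))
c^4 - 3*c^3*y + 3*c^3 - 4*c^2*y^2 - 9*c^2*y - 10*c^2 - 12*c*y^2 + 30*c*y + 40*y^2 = (c - 2)*(c + 5)*(c - 4*y)*(c + y)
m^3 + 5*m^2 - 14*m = m*(m - 2)*(m + 7)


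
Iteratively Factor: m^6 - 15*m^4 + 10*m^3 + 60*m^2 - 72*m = (m - 2)*(m^5 + 2*m^4 - 11*m^3 - 12*m^2 + 36*m) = (m - 2)^2*(m^4 + 4*m^3 - 3*m^2 - 18*m) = (m - 2)^3*(m^3 + 6*m^2 + 9*m) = m*(m - 2)^3*(m^2 + 6*m + 9) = m*(m - 2)^3*(m + 3)*(m + 3)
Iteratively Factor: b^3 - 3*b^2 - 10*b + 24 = (b - 4)*(b^2 + b - 6) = (b - 4)*(b - 2)*(b + 3)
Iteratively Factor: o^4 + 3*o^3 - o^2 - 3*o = (o + 1)*(o^3 + 2*o^2 - 3*o) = o*(o + 1)*(o^2 + 2*o - 3) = o*(o - 1)*(o + 1)*(o + 3)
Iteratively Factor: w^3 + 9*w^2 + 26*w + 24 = (w + 3)*(w^2 + 6*w + 8) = (w + 3)*(w + 4)*(w + 2)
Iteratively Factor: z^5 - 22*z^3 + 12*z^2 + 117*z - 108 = (z - 3)*(z^4 + 3*z^3 - 13*z^2 - 27*z + 36) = (z - 3)*(z - 1)*(z^3 + 4*z^2 - 9*z - 36) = (z - 3)^2*(z - 1)*(z^2 + 7*z + 12) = (z - 3)^2*(z - 1)*(z + 4)*(z + 3)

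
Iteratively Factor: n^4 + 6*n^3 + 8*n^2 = (n + 4)*(n^3 + 2*n^2) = n*(n + 4)*(n^2 + 2*n) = n^2*(n + 4)*(n + 2)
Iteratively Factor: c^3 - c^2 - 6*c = (c + 2)*(c^2 - 3*c) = (c - 3)*(c + 2)*(c)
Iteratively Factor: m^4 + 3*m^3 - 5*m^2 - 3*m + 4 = (m + 4)*(m^3 - m^2 - m + 1) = (m + 1)*(m + 4)*(m^2 - 2*m + 1) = (m - 1)*(m + 1)*(m + 4)*(m - 1)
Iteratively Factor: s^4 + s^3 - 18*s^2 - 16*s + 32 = (s - 4)*(s^3 + 5*s^2 + 2*s - 8) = (s - 4)*(s + 2)*(s^2 + 3*s - 4) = (s - 4)*(s + 2)*(s + 4)*(s - 1)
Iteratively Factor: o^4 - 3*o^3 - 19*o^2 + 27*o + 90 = (o + 2)*(o^3 - 5*o^2 - 9*o + 45) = (o - 3)*(o + 2)*(o^2 - 2*o - 15) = (o - 5)*(o - 3)*(o + 2)*(o + 3)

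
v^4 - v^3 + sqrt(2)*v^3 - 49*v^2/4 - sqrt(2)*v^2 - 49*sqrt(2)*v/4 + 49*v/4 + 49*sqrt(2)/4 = (v - 7/2)*(v - 1)*(v + 7/2)*(v + sqrt(2))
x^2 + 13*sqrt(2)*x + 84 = (x + 6*sqrt(2))*(x + 7*sqrt(2))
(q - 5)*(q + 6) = q^2 + q - 30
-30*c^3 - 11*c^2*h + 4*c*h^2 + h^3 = (-3*c + h)*(2*c + h)*(5*c + h)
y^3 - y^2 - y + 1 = (y - 1)^2*(y + 1)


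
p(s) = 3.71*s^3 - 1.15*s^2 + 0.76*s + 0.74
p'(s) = 11.13*s^2 - 2.3*s + 0.76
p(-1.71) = -22.47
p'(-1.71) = 37.24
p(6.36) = 913.49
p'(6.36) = 436.34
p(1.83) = 21.02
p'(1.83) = 33.82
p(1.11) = 5.24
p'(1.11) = 11.92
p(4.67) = 357.06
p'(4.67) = 232.75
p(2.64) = 62.99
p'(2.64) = 72.26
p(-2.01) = -35.56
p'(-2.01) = 50.35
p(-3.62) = -193.08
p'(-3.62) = 154.94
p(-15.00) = -12790.66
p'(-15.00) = 2539.51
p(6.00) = 765.26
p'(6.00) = 387.64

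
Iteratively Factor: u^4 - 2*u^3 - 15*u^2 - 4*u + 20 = (u - 5)*(u^3 + 3*u^2 - 4) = (u - 5)*(u - 1)*(u^2 + 4*u + 4) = (u - 5)*(u - 1)*(u + 2)*(u + 2)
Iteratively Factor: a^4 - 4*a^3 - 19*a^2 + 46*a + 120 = (a + 3)*(a^3 - 7*a^2 + 2*a + 40) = (a - 4)*(a + 3)*(a^2 - 3*a - 10) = (a - 5)*(a - 4)*(a + 3)*(a + 2)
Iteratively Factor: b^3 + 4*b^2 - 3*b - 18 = (b + 3)*(b^2 + b - 6) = (b + 3)^2*(b - 2)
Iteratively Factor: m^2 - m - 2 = (m + 1)*(m - 2)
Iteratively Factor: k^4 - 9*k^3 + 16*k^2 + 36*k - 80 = (k - 2)*(k^3 - 7*k^2 + 2*k + 40) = (k - 5)*(k - 2)*(k^2 - 2*k - 8) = (k - 5)*(k - 4)*(k - 2)*(k + 2)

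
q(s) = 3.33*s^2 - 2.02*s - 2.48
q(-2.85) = 30.32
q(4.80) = 64.55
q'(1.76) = 9.70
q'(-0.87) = -7.81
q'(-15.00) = -101.92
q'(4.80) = 29.95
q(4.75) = 63.06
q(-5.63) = 114.44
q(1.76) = 4.28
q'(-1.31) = -10.74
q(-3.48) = 44.88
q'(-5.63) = -39.52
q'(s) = 6.66*s - 2.02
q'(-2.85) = -21.00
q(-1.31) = 5.88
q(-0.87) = 1.80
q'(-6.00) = -41.98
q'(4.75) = 29.62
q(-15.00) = 777.07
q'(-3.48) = -25.20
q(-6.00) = 129.52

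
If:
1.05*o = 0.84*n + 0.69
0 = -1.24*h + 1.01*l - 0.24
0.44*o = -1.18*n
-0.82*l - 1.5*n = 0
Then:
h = 0.09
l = 0.35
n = -0.19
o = 0.51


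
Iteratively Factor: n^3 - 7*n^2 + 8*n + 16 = (n + 1)*(n^2 - 8*n + 16) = (n - 4)*(n + 1)*(n - 4)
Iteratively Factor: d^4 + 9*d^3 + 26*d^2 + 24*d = (d)*(d^3 + 9*d^2 + 26*d + 24) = d*(d + 3)*(d^2 + 6*d + 8) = d*(d + 3)*(d + 4)*(d + 2)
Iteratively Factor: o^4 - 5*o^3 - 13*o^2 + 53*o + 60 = (o - 5)*(o^3 - 13*o - 12) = (o - 5)*(o + 3)*(o^2 - 3*o - 4) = (o - 5)*(o - 4)*(o + 3)*(o + 1)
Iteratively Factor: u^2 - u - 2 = (u + 1)*(u - 2)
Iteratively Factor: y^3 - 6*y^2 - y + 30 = (y + 2)*(y^2 - 8*y + 15) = (y - 5)*(y + 2)*(y - 3)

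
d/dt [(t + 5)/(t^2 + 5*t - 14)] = (t^2 + 5*t - (t + 5)*(2*t + 5) - 14)/(t^2 + 5*t - 14)^2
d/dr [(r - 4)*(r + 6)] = 2*r + 2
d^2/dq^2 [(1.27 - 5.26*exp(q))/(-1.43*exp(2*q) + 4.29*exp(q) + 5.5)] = (10.756174*exp(4*q) + 21.88043*exp(3*q) + 271.592607*exp(2*q) - 187.437107*exp(q) + 189.08065)*exp(q)/(2.924207*exp(6*q) - 26.317863*exp(5*q) + 45.212739*exp(4*q) + 123.491511*exp(3*q) - 173.89515*exp(2*q) - 389.3175*exp(q) - 166.375)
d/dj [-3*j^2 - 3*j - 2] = -6*j - 3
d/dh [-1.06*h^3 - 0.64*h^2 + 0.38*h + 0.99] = -3.18*h^2 - 1.28*h + 0.38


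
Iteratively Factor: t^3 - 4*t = (t + 2)*(t^2 - 2*t) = t*(t + 2)*(t - 2)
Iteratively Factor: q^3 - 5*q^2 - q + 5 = (q + 1)*(q^2 - 6*q + 5) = (q - 1)*(q + 1)*(q - 5)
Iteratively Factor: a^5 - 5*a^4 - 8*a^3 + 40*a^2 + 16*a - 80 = (a - 2)*(a^4 - 3*a^3 - 14*a^2 + 12*a + 40) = (a - 2)*(a + 2)*(a^3 - 5*a^2 - 4*a + 20) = (a - 5)*(a - 2)*(a + 2)*(a^2 - 4) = (a - 5)*(a - 2)^2*(a + 2)*(a + 2)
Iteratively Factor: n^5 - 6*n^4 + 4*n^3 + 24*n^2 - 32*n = (n + 2)*(n^4 - 8*n^3 + 20*n^2 - 16*n) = (n - 2)*(n + 2)*(n^3 - 6*n^2 + 8*n) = n*(n - 2)*(n + 2)*(n^2 - 6*n + 8) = n*(n - 2)^2*(n + 2)*(n - 4)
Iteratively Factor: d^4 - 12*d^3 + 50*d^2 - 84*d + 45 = (d - 3)*(d^3 - 9*d^2 + 23*d - 15) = (d - 5)*(d - 3)*(d^2 - 4*d + 3) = (d - 5)*(d - 3)^2*(d - 1)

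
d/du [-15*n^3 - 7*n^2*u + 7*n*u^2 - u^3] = -7*n^2 + 14*n*u - 3*u^2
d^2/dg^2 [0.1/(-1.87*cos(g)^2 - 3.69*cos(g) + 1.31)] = (1.39876*(1 - cos(g)^2)^2 + 2.07009*cos(g)^3 + 3.04087*cos(g)^2 - 3.65679*cos(g) - 4.61192)/(1.87*cos(g)^2 + 3.69*cos(g) - 1.31)^3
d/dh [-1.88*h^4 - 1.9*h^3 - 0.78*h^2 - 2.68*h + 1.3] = -7.52*h^3 - 5.7*h^2 - 1.56*h - 2.68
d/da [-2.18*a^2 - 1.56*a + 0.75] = -4.36*a - 1.56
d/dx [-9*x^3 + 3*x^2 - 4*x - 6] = -27*x^2 + 6*x - 4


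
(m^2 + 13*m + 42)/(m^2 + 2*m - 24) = (m + 7)/(m - 4)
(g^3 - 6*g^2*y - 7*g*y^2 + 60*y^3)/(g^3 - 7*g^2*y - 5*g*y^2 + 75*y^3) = (-g + 4*y)/(-g + 5*y)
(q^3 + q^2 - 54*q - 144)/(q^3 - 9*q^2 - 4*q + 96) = (q + 6)/(q - 4)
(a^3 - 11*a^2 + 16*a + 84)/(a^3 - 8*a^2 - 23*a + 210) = (a + 2)/(a + 5)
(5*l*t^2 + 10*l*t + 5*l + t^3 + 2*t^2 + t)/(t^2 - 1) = (5*l*t + 5*l + t^2 + t)/(t - 1)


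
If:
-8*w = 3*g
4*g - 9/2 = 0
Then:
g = 9/8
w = -27/64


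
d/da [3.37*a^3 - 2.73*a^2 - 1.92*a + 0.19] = 10.11*a^2 - 5.46*a - 1.92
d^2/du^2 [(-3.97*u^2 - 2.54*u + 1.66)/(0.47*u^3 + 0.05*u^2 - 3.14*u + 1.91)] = (-1.753946*u^6 - 3.366516*u^5 - 31.111368*u^4 + 41.761982*u^3 + 14.962638*u^2 - 9.04939199999999*u - 27.015894)/(0.103823*u^9 + 0.033135*u^8 - 2.077353*u^7 + 0.823142*u^6 + 14.147796*u^5 - 15.419403*u^4 - 27.614543*u^3 + 57.042723*u^2 - 34.365102*u + 6.967871)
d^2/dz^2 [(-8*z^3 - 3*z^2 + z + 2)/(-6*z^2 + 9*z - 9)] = 4*(19*z^3 - 147*z^2 + 135*z + 6)/(3*(8*z^6 - 36*z^5 + 90*z^4 - 135*z^3 + 135*z^2 - 81*z + 27))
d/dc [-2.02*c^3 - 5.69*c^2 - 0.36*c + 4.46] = -6.06*c^2 - 11.38*c - 0.36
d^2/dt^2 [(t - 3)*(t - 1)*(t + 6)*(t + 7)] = 12*t^2 + 54*t - 14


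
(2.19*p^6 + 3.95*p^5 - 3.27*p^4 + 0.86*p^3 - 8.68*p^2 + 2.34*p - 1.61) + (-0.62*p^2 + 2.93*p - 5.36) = 2.19*p^6 + 3.95*p^5 - 3.27*p^4 + 0.86*p^3 - 9.3*p^2 + 5.27*p - 6.97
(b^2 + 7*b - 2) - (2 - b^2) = 2*b^2 + 7*b - 4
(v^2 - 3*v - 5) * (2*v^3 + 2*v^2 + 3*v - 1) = 2*v^5 - 4*v^4 - 13*v^3 - 20*v^2 - 12*v + 5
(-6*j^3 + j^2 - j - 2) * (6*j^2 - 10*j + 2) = -36*j^5 + 66*j^4 - 28*j^3 + 18*j - 4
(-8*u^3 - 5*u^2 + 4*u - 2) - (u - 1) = -8*u^3 - 5*u^2 + 3*u - 1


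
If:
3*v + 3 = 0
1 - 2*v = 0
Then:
No Solution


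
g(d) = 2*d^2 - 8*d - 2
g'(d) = 4*d - 8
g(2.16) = -9.95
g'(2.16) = 0.64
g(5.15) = 9.85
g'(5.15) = 12.60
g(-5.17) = 92.82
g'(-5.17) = -28.68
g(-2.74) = 34.94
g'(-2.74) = -18.96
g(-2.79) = 35.89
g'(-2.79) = -19.16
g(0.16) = -3.23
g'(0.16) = -7.36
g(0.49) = -5.44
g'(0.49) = -6.04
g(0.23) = -3.73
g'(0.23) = -7.08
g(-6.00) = 118.00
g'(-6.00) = -32.00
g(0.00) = -2.00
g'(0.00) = -8.00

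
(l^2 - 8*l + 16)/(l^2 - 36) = (l^2 - 8*l + 16)/(l^2 - 36)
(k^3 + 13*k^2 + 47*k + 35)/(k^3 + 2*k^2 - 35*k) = (k^2 + 6*k + 5)/(k*(k - 5))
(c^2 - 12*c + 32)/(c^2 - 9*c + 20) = (c - 8)/(c - 5)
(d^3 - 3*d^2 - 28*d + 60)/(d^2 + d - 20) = (d^2 - 8*d + 12)/(d - 4)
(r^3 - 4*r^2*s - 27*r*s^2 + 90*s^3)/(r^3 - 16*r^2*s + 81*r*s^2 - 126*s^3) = (r + 5*s)/(r - 7*s)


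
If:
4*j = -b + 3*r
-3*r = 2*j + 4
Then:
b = 9*r + 8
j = -3*r/2 - 2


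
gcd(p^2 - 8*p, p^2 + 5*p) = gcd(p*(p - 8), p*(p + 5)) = p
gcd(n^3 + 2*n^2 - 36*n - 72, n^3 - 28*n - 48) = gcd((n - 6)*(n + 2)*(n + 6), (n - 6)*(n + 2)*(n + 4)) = n^2 - 4*n - 12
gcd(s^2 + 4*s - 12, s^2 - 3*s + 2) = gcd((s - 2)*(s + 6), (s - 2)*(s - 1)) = s - 2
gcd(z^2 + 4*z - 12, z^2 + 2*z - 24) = z + 6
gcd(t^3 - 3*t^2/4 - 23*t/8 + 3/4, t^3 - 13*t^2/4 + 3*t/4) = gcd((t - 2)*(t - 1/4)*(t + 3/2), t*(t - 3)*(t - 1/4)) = t - 1/4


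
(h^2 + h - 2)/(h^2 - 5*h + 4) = (h + 2)/(h - 4)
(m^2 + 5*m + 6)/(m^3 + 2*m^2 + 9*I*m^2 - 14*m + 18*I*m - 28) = (m + 3)/(m^2 + 9*I*m - 14)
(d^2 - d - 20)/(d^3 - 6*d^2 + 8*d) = (d^2 - d - 20)/(d*(d^2 - 6*d + 8))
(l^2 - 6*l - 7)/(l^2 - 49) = (l + 1)/(l + 7)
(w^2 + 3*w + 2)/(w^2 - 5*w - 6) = (w + 2)/(w - 6)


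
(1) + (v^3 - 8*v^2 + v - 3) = v^3 - 8*v^2 + v - 2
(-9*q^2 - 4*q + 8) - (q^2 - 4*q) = 8 - 10*q^2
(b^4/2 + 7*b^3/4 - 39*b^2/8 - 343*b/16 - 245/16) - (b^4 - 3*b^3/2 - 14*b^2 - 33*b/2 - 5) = -b^4/2 + 13*b^3/4 + 73*b^2/8 - 79*b/16 - 165/16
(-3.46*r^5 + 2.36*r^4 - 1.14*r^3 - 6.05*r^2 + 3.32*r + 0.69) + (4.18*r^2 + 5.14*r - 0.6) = -3.46*r^5 + 2.36*r^4 - 1.14*r^3 - 1.87*r^2 + 8.46*r + 0.09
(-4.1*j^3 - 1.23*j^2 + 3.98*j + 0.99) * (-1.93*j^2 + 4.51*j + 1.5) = 7.913*j^5 - 16.1171*j^4 - 19.3787*j^3 + 14.1941*j^2 + 10.4349*j + 1.485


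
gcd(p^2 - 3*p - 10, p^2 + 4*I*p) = 1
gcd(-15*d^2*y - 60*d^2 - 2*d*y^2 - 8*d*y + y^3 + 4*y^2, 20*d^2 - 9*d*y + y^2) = -5*d + y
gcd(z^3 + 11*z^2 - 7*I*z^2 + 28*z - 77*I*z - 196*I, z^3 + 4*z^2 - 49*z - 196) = z^2 + 11*z + 28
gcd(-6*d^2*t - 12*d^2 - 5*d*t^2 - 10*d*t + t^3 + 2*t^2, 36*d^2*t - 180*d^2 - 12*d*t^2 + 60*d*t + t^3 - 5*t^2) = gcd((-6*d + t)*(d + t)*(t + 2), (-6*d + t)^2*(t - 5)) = -6*d + t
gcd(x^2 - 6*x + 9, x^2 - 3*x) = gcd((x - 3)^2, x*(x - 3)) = x - 3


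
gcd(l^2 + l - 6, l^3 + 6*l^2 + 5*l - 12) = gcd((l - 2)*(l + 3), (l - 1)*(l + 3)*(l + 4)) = l + 3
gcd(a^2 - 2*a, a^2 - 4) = a - 2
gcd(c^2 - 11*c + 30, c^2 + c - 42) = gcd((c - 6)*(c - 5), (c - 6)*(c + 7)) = c - 6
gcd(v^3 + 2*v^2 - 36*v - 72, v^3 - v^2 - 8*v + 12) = 1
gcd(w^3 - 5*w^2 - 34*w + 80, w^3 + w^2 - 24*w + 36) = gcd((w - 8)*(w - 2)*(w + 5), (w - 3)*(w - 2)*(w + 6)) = w - 2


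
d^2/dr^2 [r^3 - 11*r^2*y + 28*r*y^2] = 6*r - 22*y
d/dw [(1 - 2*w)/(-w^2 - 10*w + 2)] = 2*(-w^2 + w + 3)/(w^4 + 20*w^3 + 96*w^2 - 40*w + 4)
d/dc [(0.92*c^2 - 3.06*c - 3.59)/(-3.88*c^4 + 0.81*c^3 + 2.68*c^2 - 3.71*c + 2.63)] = (7.1392*c^5 - 36.3636*c^4 - 50.7596*c^3 + 13.5113*c^2 + 24.0816*c - 21.3667)/(15.0544*c^8 - 6.2856*c^7 - 20.1407*c^6 + 33.1312*c^5 - 19.2366*c^4 - 15.625*c^3 + 27.8609*c^2 - 19.5146*c + 6.9169)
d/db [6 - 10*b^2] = -20*b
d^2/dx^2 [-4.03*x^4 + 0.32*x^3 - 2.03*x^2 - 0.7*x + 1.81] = -48.36*x^2 + 1.92*x - 4.06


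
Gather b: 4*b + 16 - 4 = 4*b + 12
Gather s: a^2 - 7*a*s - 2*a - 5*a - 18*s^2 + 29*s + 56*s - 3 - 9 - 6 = a^2 - 7*a - 18*s^2 + s*(85 - 7*a) - 18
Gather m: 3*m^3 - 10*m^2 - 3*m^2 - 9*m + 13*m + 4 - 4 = 3*m^3 - 13*m^2 + 4*m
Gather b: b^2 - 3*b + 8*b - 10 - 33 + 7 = b^2 + 5*b - 36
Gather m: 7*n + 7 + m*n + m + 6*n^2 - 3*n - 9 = m*(n + 1) + 6*n^2 + 4*n - 2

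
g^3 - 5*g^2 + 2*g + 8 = (g - 4)*(g - 2)*(g + 1)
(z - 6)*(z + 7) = z^2 + z - 42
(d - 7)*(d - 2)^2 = d^3 - 11*d^2 + 32*d - 28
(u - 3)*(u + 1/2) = u^2 - 5*u/2 - 3/2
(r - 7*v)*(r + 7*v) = r^2 - 49*v^2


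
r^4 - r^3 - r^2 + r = r*(r - 1)^2*(r + 1)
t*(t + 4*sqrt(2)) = t^2 + 4*sqrt(2)*t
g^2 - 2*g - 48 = (g - 8)*(g + 6)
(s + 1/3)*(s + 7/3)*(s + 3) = s^3 + 17*s^2/3 + 79*s/9 + 7/3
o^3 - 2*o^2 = o^2*(o - 2)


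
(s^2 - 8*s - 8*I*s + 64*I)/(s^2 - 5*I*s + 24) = (s - 8)/(s + 3*I)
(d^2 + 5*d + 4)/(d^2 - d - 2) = (d + 4)/(d - 2)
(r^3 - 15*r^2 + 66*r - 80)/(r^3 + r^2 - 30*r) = (r^2 - 10*r + 16)/(r*(r + 6))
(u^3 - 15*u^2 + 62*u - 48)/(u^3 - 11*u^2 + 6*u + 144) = (u - 1)/(u + 3)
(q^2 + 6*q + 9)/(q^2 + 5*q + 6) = (q + 3)/(q + 2)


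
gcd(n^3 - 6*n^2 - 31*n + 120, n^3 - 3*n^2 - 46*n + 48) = n - 8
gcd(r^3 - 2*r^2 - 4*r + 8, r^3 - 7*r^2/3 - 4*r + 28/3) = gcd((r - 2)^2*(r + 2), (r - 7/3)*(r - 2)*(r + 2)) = r^2 - 4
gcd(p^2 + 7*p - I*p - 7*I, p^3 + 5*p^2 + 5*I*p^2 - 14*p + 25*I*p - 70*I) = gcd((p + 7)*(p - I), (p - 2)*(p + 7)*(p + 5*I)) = p + 7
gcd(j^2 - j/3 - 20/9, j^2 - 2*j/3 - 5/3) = j - 5/3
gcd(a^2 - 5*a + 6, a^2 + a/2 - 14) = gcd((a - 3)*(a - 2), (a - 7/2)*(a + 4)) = 1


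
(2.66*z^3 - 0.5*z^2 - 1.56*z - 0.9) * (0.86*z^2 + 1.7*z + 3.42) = 2.2876*z^5 + 4.092*z^4 + 6.9056*z^3 - 5.136*z^2 - 6.8652*z - 3.078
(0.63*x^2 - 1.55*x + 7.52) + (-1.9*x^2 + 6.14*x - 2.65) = -1.27*x^2 + 4.59*x + 4.87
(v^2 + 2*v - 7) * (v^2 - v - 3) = v^4 + v^3 - 12*v^2 + v + 21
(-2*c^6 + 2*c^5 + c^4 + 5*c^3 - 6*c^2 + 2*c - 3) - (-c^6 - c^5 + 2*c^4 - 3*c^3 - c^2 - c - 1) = -c^6 + 3*c^5 - c^4 + 8*c^3 - 5*c^2 + 3*c - 2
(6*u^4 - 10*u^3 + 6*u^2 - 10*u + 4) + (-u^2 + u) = 6*u^4 - 10*u^3 + 5*u^2 - 9*u + 4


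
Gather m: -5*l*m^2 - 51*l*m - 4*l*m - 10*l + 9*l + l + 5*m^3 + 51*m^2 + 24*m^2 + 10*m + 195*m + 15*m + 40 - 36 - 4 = 5*m^3 + m^2*(75 - 5*l) + m*(220 - 55*l)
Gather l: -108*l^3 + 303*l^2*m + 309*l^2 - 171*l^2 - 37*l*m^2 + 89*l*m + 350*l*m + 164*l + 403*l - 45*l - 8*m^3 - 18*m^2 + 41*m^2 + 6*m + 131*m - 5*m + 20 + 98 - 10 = -108*l^3 + l^2*(303*m + 138) + l*(-37*m^2 + 439*m + 522) - 8*m^3 + 23*m^2 + 132*m + 108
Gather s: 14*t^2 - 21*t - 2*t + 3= 14*t^2 - 23*t + 3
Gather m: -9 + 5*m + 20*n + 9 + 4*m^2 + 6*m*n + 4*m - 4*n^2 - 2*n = 4*m^2 + m*(6*n + 9) - 4*n^2 + 18*n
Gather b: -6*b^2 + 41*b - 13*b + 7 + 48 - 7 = -6*b^2 + 28*b + 48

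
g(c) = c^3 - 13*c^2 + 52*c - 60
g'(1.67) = 16.95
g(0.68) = -30.34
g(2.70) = 5.31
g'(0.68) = 35.71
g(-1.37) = -158.21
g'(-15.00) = 1117.00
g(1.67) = -4.76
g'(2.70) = 3.67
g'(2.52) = 5.53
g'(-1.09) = 83.90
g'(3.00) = 1.00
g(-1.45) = -165.78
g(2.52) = 4.49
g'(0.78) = 33.55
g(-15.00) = -7140.00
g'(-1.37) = 93.25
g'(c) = 3*c^2 - 26*c + 52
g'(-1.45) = 96.01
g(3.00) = 6.00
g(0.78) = -26.87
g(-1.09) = -133.42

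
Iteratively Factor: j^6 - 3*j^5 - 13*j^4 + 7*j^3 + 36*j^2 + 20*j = (j + 1)*(j^5 - 4*j^4 - 9*j^3 + 16*j^2 + 20*j) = j*(j + 1)*(j^4 - 4*j^3 - 9*j^2 + 16*j + 20) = j*(j + 1)^2*(j^3 - 5*j^2 - 4*j + 20) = j*(j - 2)*(j + 1)^2*(j^2 - 3*j - 10) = j*(j - 2)*(j + 1)^2*(j + 2)*(j - 5)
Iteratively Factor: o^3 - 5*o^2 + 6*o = (o - 2)*(o^2 - 3*o) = o*(o - 2)*(o - 3)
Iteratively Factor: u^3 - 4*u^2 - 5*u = (u - 5)*(u^2 + u) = (u - 5)*(u + 1)*(u)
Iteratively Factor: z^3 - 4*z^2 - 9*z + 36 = (z - 4)*(z^2 - 9) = (z - 4)*(z + 3)*(z - 3)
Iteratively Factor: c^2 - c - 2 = (c + 1)*(c - 2)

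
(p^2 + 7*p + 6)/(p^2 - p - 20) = (p^2 + 7*p + 6)/(p^2 - p - 20)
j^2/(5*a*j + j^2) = j/(5*a + j)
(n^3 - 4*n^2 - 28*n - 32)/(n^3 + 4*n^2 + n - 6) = (n^2 - 6*n - 16)/(n^2 + 2*n - 3)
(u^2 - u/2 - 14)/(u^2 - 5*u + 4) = (u + 7/2)/(u - 1)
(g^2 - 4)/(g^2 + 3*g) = (g^2 - 4)/(g*(g + 3))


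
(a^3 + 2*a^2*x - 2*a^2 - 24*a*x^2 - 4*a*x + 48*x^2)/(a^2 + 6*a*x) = a - 4*x - 2 + 8*x/a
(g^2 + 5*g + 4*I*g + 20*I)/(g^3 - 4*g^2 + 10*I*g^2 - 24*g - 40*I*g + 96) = (g + 5)/(g^2 + g*(-4 + 6*I) - 24*I)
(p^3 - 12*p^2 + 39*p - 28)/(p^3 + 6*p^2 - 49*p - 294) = (p^2 - 5*p + 4)/(p^2 + 13*p + 42)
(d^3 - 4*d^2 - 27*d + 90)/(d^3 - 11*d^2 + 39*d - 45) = (d^2 - d - 30)/(d^2 - 8*d + 15)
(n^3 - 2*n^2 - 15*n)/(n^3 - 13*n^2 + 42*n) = (n^2 - 2*n - 15)/(n^2 - 13*n + 42)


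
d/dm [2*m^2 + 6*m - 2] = 4*m + 6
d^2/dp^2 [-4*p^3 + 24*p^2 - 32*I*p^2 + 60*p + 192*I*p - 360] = -24*p + 48 - 64*I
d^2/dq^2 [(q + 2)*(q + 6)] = 2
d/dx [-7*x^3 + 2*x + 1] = 2 - 21*x^2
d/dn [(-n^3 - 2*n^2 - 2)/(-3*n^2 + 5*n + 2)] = (3*n^4 - 10*n^3 - 16*n^2 - 20*n + 10)/(9*n^4 - 30*n^3 + 13*n^2 + 20*n + 4)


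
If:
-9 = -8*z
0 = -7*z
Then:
No Solution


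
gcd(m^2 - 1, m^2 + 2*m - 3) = m - 1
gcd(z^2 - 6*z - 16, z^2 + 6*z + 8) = z + 2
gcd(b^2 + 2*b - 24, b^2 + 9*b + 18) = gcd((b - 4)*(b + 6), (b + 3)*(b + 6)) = b + 6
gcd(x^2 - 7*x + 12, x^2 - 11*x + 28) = x - 4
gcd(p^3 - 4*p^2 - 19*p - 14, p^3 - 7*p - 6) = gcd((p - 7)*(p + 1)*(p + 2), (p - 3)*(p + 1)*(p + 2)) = p^2 + 3*p + 2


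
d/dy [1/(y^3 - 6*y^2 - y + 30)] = (-3*y^2 + 12*y + 1)/(y^3 - 6*y^2 - y + 30)^2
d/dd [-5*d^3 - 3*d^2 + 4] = 3*d*(-5*d - 2)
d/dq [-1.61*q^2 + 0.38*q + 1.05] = 0.38 - 3.22*q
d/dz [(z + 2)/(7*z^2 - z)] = (-7*z^2 - 28*z + 2)/(z^2*(49*z^2 - 14*z + 1))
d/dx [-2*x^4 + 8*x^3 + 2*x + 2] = -8*x^3 + 24*x^2 + 2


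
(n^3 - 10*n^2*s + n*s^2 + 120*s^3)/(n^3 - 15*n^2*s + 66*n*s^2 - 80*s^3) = (-n - 3*s)/(-n + 2*s)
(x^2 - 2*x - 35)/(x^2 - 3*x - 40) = (x - 7)/(x - 8)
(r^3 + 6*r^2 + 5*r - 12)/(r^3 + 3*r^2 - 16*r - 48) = (r - 1)/(r - 4)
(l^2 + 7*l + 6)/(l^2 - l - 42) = (l + 1)/(l - 7)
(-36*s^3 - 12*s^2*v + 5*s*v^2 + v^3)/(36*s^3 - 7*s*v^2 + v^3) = (-6*s - v)/(6*s - v)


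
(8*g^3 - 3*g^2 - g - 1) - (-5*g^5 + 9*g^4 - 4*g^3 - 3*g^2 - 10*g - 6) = 5*g^5 - 9*g^4 + 12*g^3 + 9*g + 5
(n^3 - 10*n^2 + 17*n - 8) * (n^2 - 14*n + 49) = n^5 - 24*n^4 + 206*n^3 - 736*n^2 + 945*n - 392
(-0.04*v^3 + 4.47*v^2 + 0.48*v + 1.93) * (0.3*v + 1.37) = -0.012*v^4 + 1.2862*v^3 + 6.2679*v^2 + 1.2366*v + 2.6441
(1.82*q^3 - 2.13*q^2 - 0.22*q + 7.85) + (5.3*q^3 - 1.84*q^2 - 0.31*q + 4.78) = 7.12*q^3 - 3.97*q^2 - 0.53*q + 12.63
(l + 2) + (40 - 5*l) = 42 - 4*l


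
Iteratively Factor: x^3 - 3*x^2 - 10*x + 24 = (x - 4)*(x^2 + x - 6) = (x - 4)*(x - 2)*(x + 3)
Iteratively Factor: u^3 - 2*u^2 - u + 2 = (u + 1)*(u^2 - 3*u + 2) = (u - 1)*(u + 1)*(u - 2)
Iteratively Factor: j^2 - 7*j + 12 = (j - 4)*(j - 3)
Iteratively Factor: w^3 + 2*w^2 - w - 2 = (w + 2)*(w^2 - 1) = (w - 1)*(w + 2)*(w + 1)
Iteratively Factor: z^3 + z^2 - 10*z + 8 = (z - 1)*(z^2 + 2*z - 8) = (z - 2)*(z - 1)*(z + 4)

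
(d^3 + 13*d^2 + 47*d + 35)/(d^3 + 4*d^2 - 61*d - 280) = (d + 1)/(d - 8)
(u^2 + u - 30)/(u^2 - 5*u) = (u + 6)/u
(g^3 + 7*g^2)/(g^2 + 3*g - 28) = g^2/(g - 4)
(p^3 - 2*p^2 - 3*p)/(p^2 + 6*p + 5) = p*(p - 3)/(p + 5)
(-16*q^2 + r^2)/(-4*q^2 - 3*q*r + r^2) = (4*q + r)/(q + r)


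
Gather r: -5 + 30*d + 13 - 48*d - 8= -18*d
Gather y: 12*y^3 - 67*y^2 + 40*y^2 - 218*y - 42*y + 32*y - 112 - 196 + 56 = 12*y^3 - 27*y^2 - 228*y - 252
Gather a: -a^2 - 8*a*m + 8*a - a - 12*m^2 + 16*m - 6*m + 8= -a^2 + a*(7 - 8*m) - 12*m^2 + 10*m + 8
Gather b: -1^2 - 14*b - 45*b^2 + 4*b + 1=-45*b^2 - 10*b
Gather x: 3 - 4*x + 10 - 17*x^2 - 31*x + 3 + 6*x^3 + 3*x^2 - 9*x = 6*x^3 - 14*x^2 - 44*x + 16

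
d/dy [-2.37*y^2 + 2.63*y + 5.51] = 2.63 - 4.74*y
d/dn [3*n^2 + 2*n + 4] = 6*n + 2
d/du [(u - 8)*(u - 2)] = 2*u - 10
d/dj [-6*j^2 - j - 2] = -12*j - 1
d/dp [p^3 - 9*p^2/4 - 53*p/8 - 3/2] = 3*p^2 - 9*p/2 - 53/8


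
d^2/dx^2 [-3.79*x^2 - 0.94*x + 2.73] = -7.58000000000000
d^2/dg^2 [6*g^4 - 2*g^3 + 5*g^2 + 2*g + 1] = 72*g^2 - 12*g + 10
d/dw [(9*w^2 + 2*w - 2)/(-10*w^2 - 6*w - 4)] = (-17*w^2 - 56*w - 10)/(2*(25*w^4 + 30*w^3 + 29*w^2 + 12*w + 4))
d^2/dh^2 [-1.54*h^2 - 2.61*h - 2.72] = -3.08000000000000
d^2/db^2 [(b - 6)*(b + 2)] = 2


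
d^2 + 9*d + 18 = (d + 3)*(d + 6)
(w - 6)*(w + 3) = w^2 - 3*w - 18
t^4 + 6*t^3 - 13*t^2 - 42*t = t*(t - 3)*(t + 2)*(t + 7)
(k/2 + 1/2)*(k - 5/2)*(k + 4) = k^3/2 + 5*k^2/4 - 17*k/4 - 5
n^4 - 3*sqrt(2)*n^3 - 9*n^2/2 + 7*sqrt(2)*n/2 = n*(n - 7*sqrt(2)/2)*(n - sqrt(2)/2)*(n + sqrt(2))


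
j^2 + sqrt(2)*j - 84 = (j - 6*sqrt(2))*(j + 7*sqrt(2))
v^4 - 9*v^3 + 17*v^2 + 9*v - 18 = (v - 6)*(v - 3)*(v - 1)*(v + 1)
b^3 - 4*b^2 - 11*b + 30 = (b - 5)*(b - 2)*(b + 3)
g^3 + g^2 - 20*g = g*(g - 4)*(g + 5)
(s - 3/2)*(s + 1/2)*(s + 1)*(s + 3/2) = s^4 + 3*s^3/2 - 7*s^2/4 - 27*s/8 - 9/8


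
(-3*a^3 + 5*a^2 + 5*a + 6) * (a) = -3*a^4 + 5*a^3 + 5*a^2 + 6*a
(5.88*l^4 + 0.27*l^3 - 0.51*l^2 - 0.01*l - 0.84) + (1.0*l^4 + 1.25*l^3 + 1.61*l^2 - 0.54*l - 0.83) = 6.88*l^4 + 1.52*l^3 + 1.1*l^2 - 0.55*l - 1.67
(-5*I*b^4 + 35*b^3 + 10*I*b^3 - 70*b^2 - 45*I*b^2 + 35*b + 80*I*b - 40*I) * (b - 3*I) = -5*I*b^5 + 20*b^4 + 10*I*b^4 - 40*b^3 - 150*I*b^3 - 100*b^2 + 290*I*b^2 + 240*b - 145*I*b - 120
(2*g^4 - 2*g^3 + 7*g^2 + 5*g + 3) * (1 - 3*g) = -6*g^5 + 8*g^4 - 23*g^3 - 8*g^2 - 4*g + 3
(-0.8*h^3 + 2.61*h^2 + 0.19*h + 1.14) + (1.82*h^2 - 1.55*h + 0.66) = -0.8*h^3 + 4.43*h^2 - 1.36*h + 1.8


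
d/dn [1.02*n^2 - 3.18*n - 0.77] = 2.04*n - 3.18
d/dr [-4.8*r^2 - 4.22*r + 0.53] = -9.6*r - 4.22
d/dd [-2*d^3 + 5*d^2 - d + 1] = -6*d^2 + 10*d - 1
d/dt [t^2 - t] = 2*t - 1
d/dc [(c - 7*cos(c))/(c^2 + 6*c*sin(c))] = (7*c^2*sin(c) - 6*c^2*cos(c) - c^2 + 14*c*cos(c) + 42*c + 21*sin(2*c))/(c^2*(c + 6*sin(c))^2)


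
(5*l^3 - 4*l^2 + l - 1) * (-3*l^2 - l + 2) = -15*l^5 + 7*l^4 + 11*l^3 - 6*l^2 + 3*l - 2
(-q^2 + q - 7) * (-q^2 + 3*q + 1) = q^4 - 4*q^3 + 9*q^2 - 20*q - 7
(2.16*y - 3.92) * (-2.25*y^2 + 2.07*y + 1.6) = -4.86*y^3 + 13.2912*y^2 - 4.6584*y - 6.272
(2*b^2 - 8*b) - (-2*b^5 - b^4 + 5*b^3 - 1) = 2*b^5 + b^4 - 5*b^3 + 2*b^2 - 8*b + 1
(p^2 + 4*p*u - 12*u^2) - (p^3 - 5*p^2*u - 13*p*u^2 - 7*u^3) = -p^3 + 5*p^2*u + p^2 + 13*p*u^2 + 4*p*u + 7*u^3 - 12*u^2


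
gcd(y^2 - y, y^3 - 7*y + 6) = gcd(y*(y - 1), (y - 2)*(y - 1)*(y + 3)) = y - 1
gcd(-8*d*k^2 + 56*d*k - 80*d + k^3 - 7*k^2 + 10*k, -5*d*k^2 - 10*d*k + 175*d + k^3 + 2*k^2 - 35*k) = k - 5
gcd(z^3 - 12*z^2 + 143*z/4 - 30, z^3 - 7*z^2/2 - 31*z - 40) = z - 8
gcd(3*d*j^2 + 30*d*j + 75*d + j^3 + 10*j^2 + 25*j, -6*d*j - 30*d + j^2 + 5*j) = j + 5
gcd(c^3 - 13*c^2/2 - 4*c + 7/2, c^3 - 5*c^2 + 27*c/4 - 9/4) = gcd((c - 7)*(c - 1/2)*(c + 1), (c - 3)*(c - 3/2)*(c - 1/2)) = c - 1/2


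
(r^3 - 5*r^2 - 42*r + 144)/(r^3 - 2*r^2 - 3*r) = (r^2 - 2*r - 48)/(r*(r + 1))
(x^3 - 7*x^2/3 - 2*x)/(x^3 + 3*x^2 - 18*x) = (x + 2/3)/(x + 6)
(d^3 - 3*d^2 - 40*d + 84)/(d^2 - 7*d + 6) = (d^3 - 3*d^2 - 40*d + 84)/(d^2 - 7*d + 6)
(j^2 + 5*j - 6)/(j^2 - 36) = (j - 1)/(j - 6)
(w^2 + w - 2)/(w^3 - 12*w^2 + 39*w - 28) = (w + 2)/(w^2 - 11*w + 28)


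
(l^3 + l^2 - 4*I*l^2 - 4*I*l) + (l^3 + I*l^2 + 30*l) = 2*l^3 + l^2 - 3*I*l^2 + 30*l - 4*I*l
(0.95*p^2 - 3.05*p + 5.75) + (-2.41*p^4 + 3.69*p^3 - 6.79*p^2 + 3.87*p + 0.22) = -2.41*p^4 + 3.69*p^3 - 5.84*p^2 + 0.82*p + 5.97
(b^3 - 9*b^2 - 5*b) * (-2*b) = -2*b^4 + 18*b^3 + 10*b^2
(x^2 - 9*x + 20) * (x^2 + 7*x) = x^4 - 2*x^3 - 43*x^2 + 140*x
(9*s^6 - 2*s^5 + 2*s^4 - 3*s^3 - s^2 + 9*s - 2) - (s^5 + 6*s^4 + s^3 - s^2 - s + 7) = 9*s^6 - 3*s^5 - 4*s^4 - 4*s^3 + 10*s - 9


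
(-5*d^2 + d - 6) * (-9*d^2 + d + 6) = 45*d^4 - 14*d^3 + 25*d^2 - 36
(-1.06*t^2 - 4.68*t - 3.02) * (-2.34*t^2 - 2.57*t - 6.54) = 2.4804*t^4 + 13.6754*t^3 + 26.0268*t^2 + 38.3686*t + 19.7508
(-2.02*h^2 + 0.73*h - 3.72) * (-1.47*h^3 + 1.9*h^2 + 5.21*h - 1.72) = 2.9694*h^5 - 4.9111*h^4 - 3.6688*h^3 + 0.2097*h^2 - 20.6368*h + 6.3984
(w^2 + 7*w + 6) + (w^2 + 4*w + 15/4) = 2*w^2 + 11*w + 39/4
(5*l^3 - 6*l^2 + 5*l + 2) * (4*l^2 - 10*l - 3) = 20*l^5 - 74*l^4 + 65*l^3 - 24*l^2 - 35*l - 6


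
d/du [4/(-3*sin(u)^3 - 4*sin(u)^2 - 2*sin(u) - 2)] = 4*(9*sin(u)^2 + 8*sin(u) + 2)*cos(u)/(3*sin(u)^3 + 4*sin(u)^2 + 2*sin(u) + 2)^2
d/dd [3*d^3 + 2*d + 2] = 9*d^2 + 2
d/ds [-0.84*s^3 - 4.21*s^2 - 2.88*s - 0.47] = -2.52*s^2 - 8.42*s - 2.88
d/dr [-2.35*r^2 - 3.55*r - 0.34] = -4.7*r - 3.55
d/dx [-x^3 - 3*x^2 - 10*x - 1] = -3*x^2 - 6*x - 10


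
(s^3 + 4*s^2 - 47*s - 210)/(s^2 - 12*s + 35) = (s^2 + 11*s + 30)/(s - 5)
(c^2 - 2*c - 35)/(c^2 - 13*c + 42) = (c + 5)/(c - 6)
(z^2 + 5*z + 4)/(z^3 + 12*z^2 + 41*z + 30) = (z + 4)/(z^2 + 11*z + 30)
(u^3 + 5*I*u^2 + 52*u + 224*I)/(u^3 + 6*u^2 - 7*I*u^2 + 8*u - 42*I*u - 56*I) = (u^2 + 12*I*u - 32)/(u^2 + 6*u + 8)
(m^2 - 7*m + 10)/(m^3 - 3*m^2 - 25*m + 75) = (m - 2)/(m^2 + 2*m - 15)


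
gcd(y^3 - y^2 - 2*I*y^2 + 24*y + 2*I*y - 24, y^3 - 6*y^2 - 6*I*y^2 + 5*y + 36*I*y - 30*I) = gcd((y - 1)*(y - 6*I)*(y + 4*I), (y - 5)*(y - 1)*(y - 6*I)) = y^2 + y*(-1 - 6*I) + 6*I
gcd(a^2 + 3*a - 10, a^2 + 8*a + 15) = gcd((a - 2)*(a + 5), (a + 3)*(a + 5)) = a + 5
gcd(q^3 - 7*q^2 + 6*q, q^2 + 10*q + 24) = 1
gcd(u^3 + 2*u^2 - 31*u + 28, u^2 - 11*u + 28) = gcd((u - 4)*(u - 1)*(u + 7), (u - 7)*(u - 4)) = u - 4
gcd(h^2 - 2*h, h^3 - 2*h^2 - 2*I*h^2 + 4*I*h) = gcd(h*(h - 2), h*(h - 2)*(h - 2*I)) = h^2 - 2*h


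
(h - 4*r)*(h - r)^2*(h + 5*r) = h^4 - h^3*r - 21*h^2*r^2 + 41*h*r^3 - 20*r^4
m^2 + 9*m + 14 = (m + 2)*(m + 7)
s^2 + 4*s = s*(s + 4)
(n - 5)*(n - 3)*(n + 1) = n^3 - 7*n^2 + 7*n + 15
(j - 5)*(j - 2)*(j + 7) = j^3 - 39*j + 70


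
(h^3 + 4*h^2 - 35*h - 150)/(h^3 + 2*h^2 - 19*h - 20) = (h^2 - h - 30)/(h^2 - 3*h - 4)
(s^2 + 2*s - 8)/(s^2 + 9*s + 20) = (s - 2)/(s + 5)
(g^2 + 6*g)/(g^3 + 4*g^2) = (g + 6)/(g*(g + 4))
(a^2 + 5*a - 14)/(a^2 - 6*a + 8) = (a + 7)/(a - 4)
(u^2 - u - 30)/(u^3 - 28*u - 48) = (u + 5)/(u^2 + 6*u + 8)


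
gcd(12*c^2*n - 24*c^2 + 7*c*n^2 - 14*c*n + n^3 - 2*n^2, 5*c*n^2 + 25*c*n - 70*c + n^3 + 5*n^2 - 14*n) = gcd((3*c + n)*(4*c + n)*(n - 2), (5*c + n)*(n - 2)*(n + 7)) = n - 2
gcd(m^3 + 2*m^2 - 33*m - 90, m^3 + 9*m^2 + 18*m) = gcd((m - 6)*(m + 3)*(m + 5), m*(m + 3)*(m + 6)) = m + 3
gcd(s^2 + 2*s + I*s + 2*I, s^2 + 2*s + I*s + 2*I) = s^2 + s*(2 + I) + 2*I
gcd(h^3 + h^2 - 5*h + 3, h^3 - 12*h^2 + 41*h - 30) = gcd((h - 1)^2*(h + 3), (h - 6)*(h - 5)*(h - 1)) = h - 1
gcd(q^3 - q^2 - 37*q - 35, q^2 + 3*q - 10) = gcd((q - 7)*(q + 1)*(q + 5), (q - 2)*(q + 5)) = q + 5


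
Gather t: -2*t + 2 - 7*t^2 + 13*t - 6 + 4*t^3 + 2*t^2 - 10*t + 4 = 4*t^3 - 5*t^2 + t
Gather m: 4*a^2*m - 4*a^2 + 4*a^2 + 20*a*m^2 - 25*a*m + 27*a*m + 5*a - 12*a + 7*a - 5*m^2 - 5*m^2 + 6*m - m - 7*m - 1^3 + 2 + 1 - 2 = m^2*(20*a - 10) + m*(4*a^2 + 2*a - 2)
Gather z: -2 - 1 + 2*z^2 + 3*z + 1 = 2*z^2 + 3*z - 2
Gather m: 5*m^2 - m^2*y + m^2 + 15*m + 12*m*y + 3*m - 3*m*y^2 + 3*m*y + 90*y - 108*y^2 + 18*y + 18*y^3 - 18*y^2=m^2*(6 - y) + m*(-3*y^2 + 15*y + 18) + 18*y^3 - 126*y^2 + 108*y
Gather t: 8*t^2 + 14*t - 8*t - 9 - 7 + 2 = 8*t^2 + 6*t - 14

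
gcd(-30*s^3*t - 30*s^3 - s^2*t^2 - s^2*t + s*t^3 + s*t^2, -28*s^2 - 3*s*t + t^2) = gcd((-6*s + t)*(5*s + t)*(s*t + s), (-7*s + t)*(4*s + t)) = 1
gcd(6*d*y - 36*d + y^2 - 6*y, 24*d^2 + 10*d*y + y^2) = 6*d + y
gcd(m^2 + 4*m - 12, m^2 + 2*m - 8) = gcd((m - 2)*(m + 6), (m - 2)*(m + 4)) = m - 2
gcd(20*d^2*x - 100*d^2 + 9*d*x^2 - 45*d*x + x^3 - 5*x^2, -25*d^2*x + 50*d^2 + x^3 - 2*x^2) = 5*d + x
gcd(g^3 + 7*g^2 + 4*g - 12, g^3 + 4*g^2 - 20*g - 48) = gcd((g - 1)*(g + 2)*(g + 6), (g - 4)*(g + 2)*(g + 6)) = g^2 + 8*g + 12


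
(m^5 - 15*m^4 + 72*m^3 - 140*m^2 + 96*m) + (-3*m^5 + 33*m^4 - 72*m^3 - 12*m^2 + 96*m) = -2*m^5 + 18*m^4 - 152*m^2 + 192*m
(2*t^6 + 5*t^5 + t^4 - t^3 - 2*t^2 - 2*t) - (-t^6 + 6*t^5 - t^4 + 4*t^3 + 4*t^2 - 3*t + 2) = 3*t^6 - t^5 + 2*t^4 - 5*t^3 - 6*t^2 + t - 2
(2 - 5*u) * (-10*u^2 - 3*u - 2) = 50*u^3 - 5*u^2 + 4*u - 4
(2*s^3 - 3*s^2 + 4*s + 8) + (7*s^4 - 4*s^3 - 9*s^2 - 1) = 7*s^4 - 2*s^3 - 12*s^2 + 4*s + 7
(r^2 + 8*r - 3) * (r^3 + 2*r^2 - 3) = r^5 + 10*r^4 + 13*r^3 - 9*r^2 - 24*r + 9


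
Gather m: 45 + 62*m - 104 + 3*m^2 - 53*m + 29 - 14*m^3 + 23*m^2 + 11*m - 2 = -14*m^3 + 26*m^2 + 20*m - 32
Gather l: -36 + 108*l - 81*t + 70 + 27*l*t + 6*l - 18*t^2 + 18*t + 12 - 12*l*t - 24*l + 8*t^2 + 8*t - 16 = l*(15*t + 90) - 10*t^2 - 55*t + 30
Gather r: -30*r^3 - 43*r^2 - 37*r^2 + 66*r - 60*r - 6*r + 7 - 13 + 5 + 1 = -30*r^3 - 80*r^2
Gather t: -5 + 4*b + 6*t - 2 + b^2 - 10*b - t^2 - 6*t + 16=b^2 - 6*b - t^2 + 9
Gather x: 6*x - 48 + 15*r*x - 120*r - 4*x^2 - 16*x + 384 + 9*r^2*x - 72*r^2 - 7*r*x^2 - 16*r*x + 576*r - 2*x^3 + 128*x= -72*r^2 + 456*r - 2*x^3 + x^2*(-7*r - 4) + x*(9*r^2 - r + 118) + 336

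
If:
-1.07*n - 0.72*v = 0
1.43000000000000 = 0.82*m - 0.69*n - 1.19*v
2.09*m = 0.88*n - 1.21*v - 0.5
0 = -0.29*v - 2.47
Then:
No Solution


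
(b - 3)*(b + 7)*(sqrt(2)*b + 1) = sqrt(2)*b^3 + b^2 + 4*sqrt(2)*b^2 - 21*sqrt(2)*b + 4*b - 21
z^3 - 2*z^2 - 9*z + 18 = (z - 3)*(z - 2)*(z + 3)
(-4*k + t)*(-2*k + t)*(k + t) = 8*k^3 + 2*k^2*t - 5*k*t^2 + t^3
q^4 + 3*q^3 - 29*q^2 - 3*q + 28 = (q - 4)*(q - 1)*(q + 1)*(q + 7)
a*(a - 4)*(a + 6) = a^3 + 2*a^2 - 24*a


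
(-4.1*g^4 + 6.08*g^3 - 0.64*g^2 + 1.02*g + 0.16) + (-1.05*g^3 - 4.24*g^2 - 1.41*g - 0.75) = -4.1*g^4 + 5.03*g^3 - 4.88*g^2 - 0.39*g - 0.59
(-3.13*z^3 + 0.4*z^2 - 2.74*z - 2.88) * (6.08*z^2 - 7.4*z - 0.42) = -19.0304*z^5 + 25.594*z^4 - 18.3046*z^3 + 2.5976*z^2 + 22.4628*z + 1.2096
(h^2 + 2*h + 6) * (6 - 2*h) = -2*h^3 + 2*h^2 + 36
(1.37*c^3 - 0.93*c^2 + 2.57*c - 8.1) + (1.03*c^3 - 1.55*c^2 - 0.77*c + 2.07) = 2.4*c^3 - 2.48*c^2 + 1.8*c - 6.03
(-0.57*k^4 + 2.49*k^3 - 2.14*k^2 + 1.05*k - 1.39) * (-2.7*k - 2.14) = 1.539*k^5 - 5.5032*k^4 + 0.4494*k^3 + 1.7446*k^2 + 1.506*k + 2.9746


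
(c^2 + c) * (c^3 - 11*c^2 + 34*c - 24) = c^5 - 10*c^4 + 23*c^3 + 10*c^2 - 24*c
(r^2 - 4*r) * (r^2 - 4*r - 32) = r^4 - 8*r^3 - 16*r^2 + 128*r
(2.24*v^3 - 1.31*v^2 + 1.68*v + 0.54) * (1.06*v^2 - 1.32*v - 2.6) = 2.3744*v^5 - 4.3454*v^4 - 2.314*v^3 + 1.7608*v^2 - 5.0808*v - 1.404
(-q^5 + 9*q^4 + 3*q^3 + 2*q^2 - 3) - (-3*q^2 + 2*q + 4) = -q^5 + 9*q^4 + 3*q^3 + 5*q^2 - 2*q - 7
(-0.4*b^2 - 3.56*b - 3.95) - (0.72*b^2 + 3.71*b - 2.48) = -1.12*b^2 - 7.27*b - 1.47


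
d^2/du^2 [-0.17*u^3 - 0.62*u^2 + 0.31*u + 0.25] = -1.02*u - 1.24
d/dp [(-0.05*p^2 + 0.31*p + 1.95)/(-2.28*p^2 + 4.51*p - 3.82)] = (0.4813*p^2 + 9.274*p - 9.9787)/(5.1984*p^4 - 20.5656*p^3 + 37.7593*p^2 - 34.4564*p + 14.5924)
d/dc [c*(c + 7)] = 2*c + 7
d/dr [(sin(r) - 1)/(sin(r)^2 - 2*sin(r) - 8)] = (2*sin(r) + cos(r)^2 - 11)*cos(r)/((sin(r) - 4)^2*(sin(r) + 2)^2)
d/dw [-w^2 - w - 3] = -2*w - 1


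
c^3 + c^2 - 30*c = c*(c - 5)*(c + 6)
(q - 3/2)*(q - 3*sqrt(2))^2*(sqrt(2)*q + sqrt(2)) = sqrt(2)*q^4 - 12*q^3 - sqrt(2)*q^3/2 + 6*q^2 + 33*sqrt(2)*q^2/2 - 9*sqrt(2)*q + 18*q - 27*sqrt(2)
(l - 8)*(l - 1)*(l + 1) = l^3 - 8*l^2 - l + 8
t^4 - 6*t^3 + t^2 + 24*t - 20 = (t - 5)*(t - 2)*(t - 1)*(t + 2)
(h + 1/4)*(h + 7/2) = h^2 + 15*h/4 + 7/8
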